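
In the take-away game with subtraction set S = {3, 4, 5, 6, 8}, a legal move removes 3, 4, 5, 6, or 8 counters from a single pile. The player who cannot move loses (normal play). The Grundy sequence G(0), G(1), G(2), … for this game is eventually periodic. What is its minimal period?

n :  0  1  2  3  4  5  6  7  8  9 10 11 12 13 14 15 16 17 18 19 20 21 22 23
G :  0  0  0  1  1  1  2  2  2  3  3  0  0  0  1  1  1  2  2  2  3  3  0  0
G(n+11) = G(n) holds for n = 0,…,7 (a full window of length max(S) = 8), so the sequence is purely periodic with period 11.

11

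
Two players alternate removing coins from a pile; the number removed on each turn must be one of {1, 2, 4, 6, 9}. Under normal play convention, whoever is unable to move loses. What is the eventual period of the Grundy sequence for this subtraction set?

n :  0  1  2  3  4  5  6  7  8  9 10 11 12 13 14 15 16 17 18
G :  0  1  2  0  1  2  3  4  0  1  2  0  1  2  3  4  0  1  2
G(n+8) = G(n) holds for n = 0,…,8 (a full window of length max(S) = 9), so the sequence is purely periodic with period 8.

8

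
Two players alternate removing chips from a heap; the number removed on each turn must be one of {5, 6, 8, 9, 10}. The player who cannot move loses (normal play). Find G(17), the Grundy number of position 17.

0

n :  0  1  2  3  4  5  6  7  8  9 10 11 12 13 14 15 16 17
G :  0  0  0  0  0  1  1  1  1  1  2  2  2  2  2  0  0  0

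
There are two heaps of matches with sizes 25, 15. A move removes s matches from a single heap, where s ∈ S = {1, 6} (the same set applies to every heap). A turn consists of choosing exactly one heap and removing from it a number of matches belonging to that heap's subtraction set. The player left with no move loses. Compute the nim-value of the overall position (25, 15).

All heaps use S = {1, 6}:
G(0) = 0
G(1) = mex{0} = 1
G(2) = mex{1} = 0
G(3) = mex{0} = 1
G(4) = mex{1} = 0
G(5) = mex{0} = 1
G(6) = mex{1,0} = 2
G(7) = mex{2,1} = 0
G(8) = mex{0,0} = 1
G(9) = mex{1,1} = 0
G(10) = mex{0,0} = 1
G(11) = mex{1,1} = 0
G(12) = mex{0,2} = 1
G(13) = mex{1,0} = 2
G(14) = mex{2,1} = 0
G(15) = mex{0,0} = 1
G(16) = mex{1,1} = 0
G(17) = mex{0,0} = 1
G(18) = mex{1,1} = 0
G(19) = mex{0,2} = 1
G(20) = mex{1,0} = 2
G(21) = mex{2,1} = 0
G(22) = mex{0,0} = 1
G(23) = mex{1,1} = 0
G(24) = mex{0,0} = 1
G(25) = mex{1,1} = 0
Heap A: G(25) = 0.
Heap B: G(15) = 1.
Combined Grundy value = 0 ⊕ 1 = 1.

1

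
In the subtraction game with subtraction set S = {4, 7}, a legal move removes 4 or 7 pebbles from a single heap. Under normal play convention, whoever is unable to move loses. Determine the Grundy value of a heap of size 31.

2

n :  0  1  2  3  4  5  6  7  8  9 10 11 12 13 14 15 16 17 18 19 20 21 22 23 24 25 26 27 28 29 30 31
G :  0  0  0  0  1  1  1  1  2  2  2  0  0  0  0  1  1  1  1  2  2  2  0  0  0  0  1  1  1  1  2  2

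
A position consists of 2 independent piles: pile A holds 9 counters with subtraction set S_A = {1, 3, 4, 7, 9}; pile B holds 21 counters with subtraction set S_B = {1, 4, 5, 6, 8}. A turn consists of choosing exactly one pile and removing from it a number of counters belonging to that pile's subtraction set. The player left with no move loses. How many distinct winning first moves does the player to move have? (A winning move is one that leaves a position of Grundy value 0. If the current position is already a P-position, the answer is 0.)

0

Pile A, S = {1, 3, 4, 7, 9}:
G(0) = 0
G(1) = mex{0} = 1
G(2) = mex{1} = 0
G(3) = mex{0,0} = 1
G(4) = mex{1,1,0} = 2
G(5) = mex{2,0,1} = 3
G(6) = mex{3,1,0} = 2
G(7) = mex{2,2,1,0} = 3
G(8) = mex{3,3,2,1} = 0
G(9) = mex{0,2,3,0,0} = 1
G_A(9) = 1.
Pile B, S = {1, 4, 5, 6, 8}:
G(0) = 0
G(1) = mex{0} = 1
G(2) = mex{1} = 0
G(3) = mex{0} = 1
G(4) = mex{1,0} = 2
G(5) = mex{2,1,0} = 3
G(6) = mex{3,0,1,0} = 2
G(7) = mex{2,1,0,1} = 3
G(8) = mex{3,2,1,0,0} = 4
G(9) = mex{4,3,2,1,1} = 0
G(10) = mex{0,2,3,2,0} = 1
G(11) = mex{1,3,2,3,1} = 0
G(12) = mex{0,4,3,2,2} = 1
G(13) = mex{1,0,4,3,3} = 2
G(14) = mex{2,1,0,4,2} = 3
G(15) = mex{3,0,1,0,3} = 2
G(16) = mex{2,1,0,1,4} = 3
G(17) = mex{3,2,1,0,0} = 4
G(18) = mex{4,3,2,1,1} = 0
G(19) = mex{0,2,3,2,0} = 1
G(20) = mex{1,3,2,3,1} = 0
G(21) = mex{0,4,3,2,2} = 1
G_B(21) = 1.
Combined Grundy value = 1 ⊕ 1 = 0.
A winning move leaves total XOR = 0, i.e. changes one component's Grundy value g to g ⊕ X where X is the current total.
Pile A: target g' = 1⊕0 = 1, but every legal move changes the Grundy value (mex property), so 0 moves.
Pile B: target g' = 1⊕0 = 1, but every legal move changes the Grundy value (mex property), so 0 moves.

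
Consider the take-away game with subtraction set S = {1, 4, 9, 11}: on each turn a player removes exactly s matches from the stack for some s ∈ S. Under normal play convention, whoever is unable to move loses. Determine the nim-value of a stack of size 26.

1

n :  0  1  2  3  4  5  6  7  8  9 10 11 12 13 14 15 16 17 18 19 20 21 22 23 24 25 26
G :  0  1  0  1  2  0  1  0  1  2  0  1  0  1  2  0  1  0  1  2  0  1  0  1  2  0  1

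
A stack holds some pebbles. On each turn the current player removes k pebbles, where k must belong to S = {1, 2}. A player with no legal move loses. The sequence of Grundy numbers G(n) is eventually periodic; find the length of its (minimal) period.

3

G(0) = 0
G(1) = mex{0} = 1
G(2) = mex{1,0} = 2
G(3) = mex{2,1} = 0
G(4) = mex{0,2} = 1
G(5) = mex{1,0} = 2
G(6) = mex{2,1} = 0
G(7) = mex{0,2} = 1
G(8) = mex{1,0} = 2
G(9) = mex{2,1} = 0
G(10) = mex{0,2} = 1
G(11) = mex{1,0} = 2
G(12) = mex{2,1} = 0
G(13) = mex{0,2} = 1
G(14) = mex{1,0} = 2
G(n+3) = G(n) holds for n = 0,…,1 (a full window of length max(S) = 2), so the sequence is purely periodic with period 3.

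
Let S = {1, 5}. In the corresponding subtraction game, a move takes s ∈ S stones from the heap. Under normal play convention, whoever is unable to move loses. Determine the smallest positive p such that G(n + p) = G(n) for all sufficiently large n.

2

G(0) = 0
G(1) = mex{0} = 1
G(2) = mex{1} = 0
G(3) = mex{0} = 1
G(4) = mex{1} = 0
G(5) = mex{0,0} = 1
G(6) = mex{1,1} = 0
G(7) = mex{0,0} = 1
G(8) = mex{1,1} = 0
G(9) = mex{0,0} = 1
G(10) = mex{1,1} = 0
G(11) = mex{0,0} = 1
G(12) = mex{1,1} = 0
G(13) = mex{0,0} = 1
G(14) = mex{1,1} = 0
G(n+2) = G(n) holds for n = 0,…,4 (a full window of length max(S) = 5), so the sequence is purely periodic with period 2.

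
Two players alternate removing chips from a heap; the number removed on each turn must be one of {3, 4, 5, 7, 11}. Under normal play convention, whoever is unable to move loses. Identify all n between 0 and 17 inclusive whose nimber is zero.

n :  0  1  2  3  4  5  6  7  8  9 10 11 12 13 14 15 16 17
G :  0  0  0  1  1  1  2  2  2  3  0  3  4  1  4  5  0  3
P-positions are exactly the n with G(n) = 0.

0, 1, 2, 10, 16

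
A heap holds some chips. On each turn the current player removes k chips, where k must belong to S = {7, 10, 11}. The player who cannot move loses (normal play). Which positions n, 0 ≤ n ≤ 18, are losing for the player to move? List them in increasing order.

0, 1, 2, 3, 4, 5, 6, 18

n :  0  1  2  3  4  5  6  7  8  9 10 11 12 13 14 15 16 17 18
G :  0  0  0  0  0  0  0  1  1  1  1  1  1  1  2  2  2  2  0
P-positions are exactly the n with G(n) = 0.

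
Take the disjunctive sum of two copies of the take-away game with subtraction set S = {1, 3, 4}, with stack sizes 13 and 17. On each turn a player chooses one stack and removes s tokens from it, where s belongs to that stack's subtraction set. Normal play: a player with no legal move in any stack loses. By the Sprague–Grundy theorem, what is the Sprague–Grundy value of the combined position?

3

All stacks use S = {1, 3, 4}:
G(0) = 0
G(1) = mex{0} = 1
G(2) = mex{1} = 0
G(3) = mex{0,0} = 1
G(4) = mex{1,1,0} = 2
G(5) = mex{2,0,1} = 3
G(6) = mex{3,1,0} = 2
G(7) = mex{2,2,1} = 0
G(8) = mex{0,3,2} = 1
G(9) = mex{1,2,3} = 0
G(10) = mex{0,0,2} = 1
G(11) = mex{1,1,0} = 2
G(12) = mex{2,0,1} = 3
G(13) = mex{3,1,0} = 2
G(14) = mex{2,2,1} = 0
G(15) = mex{0,3,2} = 1
G(16) = mex{1,2,3} = 0
G(17) = mex{0,0,2} = 1
Stack A: G(13) = 2.
Stack B: G(17) = 1.
Combined Grundy value = 2 ⊕ 1 = 3.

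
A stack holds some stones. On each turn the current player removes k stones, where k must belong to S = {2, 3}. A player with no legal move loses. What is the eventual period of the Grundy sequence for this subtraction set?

5

n :  0  1  2  3  4  5  6  7  8  9 10 11 12 13 14
G :  0  0  1  1  2  0  0  1  1  2  0  0  1  1  2
G(n+5) = G(n) holds for n = 0,…,2 (a full window of length max(S) = 3), so the sequence is purely periodic with period 5.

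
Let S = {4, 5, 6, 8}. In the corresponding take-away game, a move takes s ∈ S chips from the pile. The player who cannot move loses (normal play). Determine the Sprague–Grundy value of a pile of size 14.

0

n :  0  1  2  3  4  5  6  7  8  9 10 11 12 13 14
G :  0  0  0  0  1  1  1  1  2  2  2  2  0  0  0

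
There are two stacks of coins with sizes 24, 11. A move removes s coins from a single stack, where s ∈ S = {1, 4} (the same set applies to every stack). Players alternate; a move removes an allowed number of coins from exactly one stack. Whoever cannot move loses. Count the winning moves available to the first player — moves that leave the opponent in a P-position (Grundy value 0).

1

All stacks use S = {1, 4}:
n :  0  1  2  3  4  5  6  7  8  9 10 11 12 13 14 15 16 17 18 19 20 21 22 23 24
G :  0  1  0  1  2  0  1  0  1  2  0  1  0  1  2  0  1  0  1  2  0  1  0  1  2
Stack A: G(24) = 2.
Stack B: G(11) = 1.
Combined Grundy value = 2 ⊕ 1 = 3.
A winning move leaves total XOR = 0, i.e. changes one component's Grundy value g to g ⊕ X where X is the current total.
Stack A: need g' = 2⊕3 = 1. Options: 24−1→G=1, 24−4→G=0. Hits: 1.
Stack B: need g' = 1⊕3 = 2. Options: 11−1→G=0, 11−4→G=0. Hits: 0.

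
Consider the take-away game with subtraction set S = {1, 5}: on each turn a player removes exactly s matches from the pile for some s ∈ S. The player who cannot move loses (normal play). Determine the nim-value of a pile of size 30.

0

G(0) = 0
G(1) = mex{0} = 1
G(2) = mex{1} = 0
G(3) = mex{0} = 1
G(4) = mex{1} = 0
G(5) = mex{0,0} = 1
G(6) = mex{1,1} = 0
G(7) = mex{0,0} = 1
G(8) = mex{1,1} = 0
G(9) = mex{0,0} = 1
G(10) = mex{1,1} = 0
G(11) = mex{0,0} = 1
G(12) = mex{1,1} = 0
G(13) = mex{0,0} = 1
G(14) = mex{1,1} = 0
G(15) = mex{0,0} = 1
G(16) = mex{1,1} = 0
G(17) = mex{0,0} = 1
G(18) = mex{1,1} = 0
G(19) = mex{0,0} = 1
G(20) = mex{1,1} = 0
G(21) = mex{0,0} = 1
G(22) = mex{1,1} = 0
G(23) = mex{0,0} = 1
G(24) = mex{1,1} = 0
G(25) = mex{0,0} = 1
G(26) = mex{1,1} = 0
G(27) = mex{0,0} = 1
G(28) = mex{1,1} = 0
G(29) = mex{0,0} = 1
G(30) = mex{1,1} = 0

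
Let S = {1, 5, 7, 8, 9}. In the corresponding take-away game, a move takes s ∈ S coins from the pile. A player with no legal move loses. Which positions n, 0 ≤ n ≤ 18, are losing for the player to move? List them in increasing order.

n :  0  1  2  3  4  5  6  7  8  9 10 11 12 13 14 15 16 17 18
G :  0  1  0  1  0  1  0  1  2  3  2  3  2  3  2  3  0  1  0
P-positions are exactly the n with G(n) = 0.

0, 2, 4, 6, 16, 18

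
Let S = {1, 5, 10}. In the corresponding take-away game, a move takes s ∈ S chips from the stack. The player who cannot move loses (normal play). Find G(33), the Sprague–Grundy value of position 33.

1

G(0) = 0
G(1) = mex{0} = 1
G(2) = mex{1} = 0
G(3) = mex{0} = 1
G(4) = mex{1} = 0
G(5) = mex{0,0} = 1
G(6) = mex{1,1} = 0
G(7) = mex{0,0} = 1
G(8) = mex{1,1} = 0
G(9) = mex{0,0} = 1
G(10) = mex{1,1,0} = 2
G(11) = mex{2,0,1} = 3
G(12) = mex{3,1,0} = 2
G(13) = mex{2,0,1} = 3
G(14) = mex{3,1,0} = 2
G(15) = mex{2,2,1} = 0
G(16) = mex{0,3,0} = 1
G(17) = mex{1,2,1} = 0
G(18) = mex{0,3,0} = 1
G(19) = mex{1,2,1} = 0
G(20) = mex{0,0,2} = 1
G(21) = mex{1,1,3} = 0
G(22) = mex{0,0,2} = 1
G(23) = mex{1,1,3} = 0
G(24) = mex{0,0,2} = 1
G(25) = mex{1,1,0} = 2
G(26) = mex{2,0,1} = 3
G(27) = mex{3,1,0} = 2
G(28) = mex{2,0,1} = 3
G(29) = mex{3,1,0} = 2
G(30) = mex{2,2,1} = 0
G(31) = mex{0,3,0} = 1
G(32) = mex{1,2,1} = 0
G(33) = mex{0,3,0} = 1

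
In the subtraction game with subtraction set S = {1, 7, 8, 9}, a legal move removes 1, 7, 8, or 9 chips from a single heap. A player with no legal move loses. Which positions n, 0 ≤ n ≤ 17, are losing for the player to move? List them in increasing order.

0, 2, 4, 6, 16

n :  0  1  2  3  4  5  6  7  8  9 10 11 12 13 14 15 16 17
G :  0  1  0  1  0  1  0  1  2  3  2  3  2  3  2  3  0  1
P-positions are exactly the n with G(n) = 0.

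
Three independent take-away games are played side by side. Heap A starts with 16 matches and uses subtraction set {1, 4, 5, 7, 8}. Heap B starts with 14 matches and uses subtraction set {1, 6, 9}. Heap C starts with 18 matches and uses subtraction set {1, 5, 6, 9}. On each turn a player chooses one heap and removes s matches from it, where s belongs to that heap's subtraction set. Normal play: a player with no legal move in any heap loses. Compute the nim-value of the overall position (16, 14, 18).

1

Heap A, S = {1, 4, 5, 7, 8}:
n :  0  1  2  3  4  5  6  7  8  9 10 11 12 13 14 15 16
G :  0  1  0  1  2  3  2  3  4  5  4  0  1  0  1  2  3
G_A(16) = 3.
Heap B, S = {1, 6, 9}:
n :  0  1  2  3  4  5  6  7  8  9 10 11 12 13 14
G :  0  1  0  1  0  1  2  0  1  2  3  2  0  1  0
G_B(14) = 0.
Heap C, S = {1, 5, 6, 9}:
n :  0  1  2  3  4  5  6  7  8  9 10 11 12 13 14 15 16 17 18
G :  0  1  0  1  0  1  2  3  2  3  2  3  0  1  0  1  0  1  2
G_C(18) = 2.
Combined Grundy value = 3 ⊕ 0 ⊕ 2 = 1.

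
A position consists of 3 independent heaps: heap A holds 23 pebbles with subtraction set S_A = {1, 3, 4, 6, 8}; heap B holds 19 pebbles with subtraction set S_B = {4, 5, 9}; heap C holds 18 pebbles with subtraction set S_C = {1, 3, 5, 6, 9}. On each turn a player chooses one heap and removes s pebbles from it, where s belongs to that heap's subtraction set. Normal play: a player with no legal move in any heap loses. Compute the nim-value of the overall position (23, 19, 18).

Heap A, S = {1, 3, 4, 6, 8}:
G(0) = 0
G(1) = mex{0} = 1
G(2) = mex{1} = 0
G(3) = mex{0,0} = 1
G(4) = mex{1,1,0} = 2
G(5) = mex{2,0,1} = 3
G(6) = mex{3,1,0,0} = 2
G(7) = mex{2,2,1,1} = 0
G(8) = mex{0,3,2,0,0} = 1
G(9) = mex{1,2,3,1,1} = 0
G(10) = mex{0,0,2,2,0} = 1
G(11) = mex{1,1,0,3,1} = 2
G(12) = mex{2,0,1,2,2} = 3
G(13) = mex{3,1,0,0,3} = 2
G(14) = mex{2,2,1,1,2} = 0
G(15) = mex{0,3,2,0,0} = 1
G(16) = mex{1,2,3,1,1} = 0
G(17) = mex{0,0,2,2,0} = 1
G(18) = mex{1,1,0,3,1} = 2
G(19) = mex{2,0,1,2,2} = 3
G(20) = mex{3,1,0,0,3} = 2
G(21) = mex{2,2,1,1,2} = 0
G(22) = mex{0,3,2,0,0} = 1
G(23) = mex{1,2,3,1,1} = 0
G_A(23) = 0.
Heap B, S = {4, 5, 9}:
G(0) = 0
G(1) = mex{} = 0
G(2) = mex{} = 0
G(3) = mex{} = 0
G(4) = mex{0} = 1
G(5) = mex{0,0} = 1
G(6) = mex{0,0} = 1
G(7) = mex{0,0} = 1
G(8) = mex{1,0} = 2
G(9) = mex{1,1,0} = 2
G(10) = mex{1,1,0} = 2
G(11) = mex{1,1,0} = 2
G(12) = mex{2,1,0} = 3
G(13) = mex{2,2,1} = 0
G(14) = mex{2,2,1} = 0
G(15) = mex{2,2,1} = 0
G(16) = mex{3,2,1} = 0
G(17) = mex{0,3,2} = 1
G(18) = mex{0,0,2} = 1
G(19) = mex{0,0,2} = 1
G_B(19) = 1.
Heap C, S = {1, 3, 5, 6, 9}:
n :  0  1  2  3  4  5  6  7  8  9 10 11 12 13 14 15 16 17 18
G :  0  1  0  1  0  1  2  3  2  3  2  3  0  1  0  1  0  1  2
G_C(18) = 2.
Combined Grundy value = 0 ⊕ 1 ⊕ 2 = 3.

3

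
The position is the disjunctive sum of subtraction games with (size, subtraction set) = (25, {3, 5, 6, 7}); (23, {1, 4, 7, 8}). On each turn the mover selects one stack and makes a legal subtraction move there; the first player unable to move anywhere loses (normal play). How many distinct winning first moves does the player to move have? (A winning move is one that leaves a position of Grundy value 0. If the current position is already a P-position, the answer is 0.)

2

Stack A, S = {3, 5, 6, 7}:
n :  0  1  2  3  4  5  6  7  8  9 10 11 12 13 14 15 16 17 18 19 20 21 22 23 24 25
G :  0  0  0  1  1  1  2  2  2  3  0  0  0  1  1  1  2  2  2  3  0  0  0  1  1  1
G_A(25) = 1.
Stack B, S = {1, 4, 7, 8}:
G(0) = 0
G(1) = mex{0} = 1
G(2) = mex{1} = 0
G(3) = mex{0} = 1
G(4) = mex{1,0} = 2
G(5) = mex{2,1} = 0
G(6) = mex{0,0} = 1
G(7) = mex{1,1,0} = 2
G(8) = mex{2,2,1,0} = 3
G(9) = mex{3,0,0,1} = 2
G(10) = mex{2,1,1,0} = 3
G(11) = mex{3,2,2,1} = 0
G(12) = mex{0,3,0,2} = 1
G(13) = mex{1,2,1,0} = 3
G(14) = mex{3,3,2,1} = 0
G(15) = mex{0,0,3,2} = 1
G(16) = mex{1,1,2,3} = 0
G(17) = mex{0,3,3,2} = 1
G(18) = mex{1,0,0,3} = 2
G(19) = mex{2,1,1,0} = 3
G(20) = mex{3,0,3,1} = 2
G(21) = mex{2,1,0,3} = 4
G(22) = mex{4,2,1,0} = 3
G(23) = mex{3,3,0,1} = 2
G_B(23) = 2.
Combined Grundy value = 1 ⊕ 2 = 3.
A winning move leaves total XOR = 0, i.e. changes one component's Grundy value g to g ⊕ X where X is the current total.
Stack A: need g' = 1⊕3 = 2. Options: 25−3→G=0, 25−5→G=0, 25−6→G=3, 25−7→G=2. Hits: 1.
Stack B: need g' = 2⊕3 = 1. Options: 23−1→G=3, 23−4→G=3, 23−7→G=0, 23−8→G=1. Hits: 1.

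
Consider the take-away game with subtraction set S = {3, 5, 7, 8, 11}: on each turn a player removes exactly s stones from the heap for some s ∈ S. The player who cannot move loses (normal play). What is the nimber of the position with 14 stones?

0

G(0) = 0
G(1) = mex{} = 0
G(2) = mex{} = 0
G(3) = mex{0} = 1
G(4) = mex{0} = 1
G(5) = mex{0,0} = 1
G(6) = mex{1,0} = 2
G(7) = mex{1,0,0} = 2
G(8) = mex{1,1,0,0} = 2
G(9) = mex{2,1,0,0} = 3
G(10) = mex{2,1,1,0} = 3
G(11) = mex{2,2,1,1,0} = 3
G(12) = mex{3,2,1,1,0} = 4
G(13) = mex{3,2,2,1,0} = 4
G(14) = mex{3,3,2,2,1} = 0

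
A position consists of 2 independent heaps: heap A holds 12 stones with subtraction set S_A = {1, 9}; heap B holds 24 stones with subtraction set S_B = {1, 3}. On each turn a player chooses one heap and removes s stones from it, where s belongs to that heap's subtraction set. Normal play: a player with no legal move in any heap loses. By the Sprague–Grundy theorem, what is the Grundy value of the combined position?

Heap A, S = {1, 9}:
n :  0  1  2  3  4  5  6  7  8  9 10 11 12
G :  0  1  0  1  0  1  0  1  0  1  0  1  0
G_A(12) = 0.
Heap B, S = {1, 3}:
n :  0  1  2  3  4  5  6  7  8  9 10 11 12 13 14 15 16 17 18 19 20 21 22 23 24
G :  0  1  0  1  0  1  0  1  0  1  0  1  0  1  0  1  0  1  0  1  0  1  0  1  0
G_B(24) = 0.
Combined Grundy value = 0 ⊕ 0 = 0.

0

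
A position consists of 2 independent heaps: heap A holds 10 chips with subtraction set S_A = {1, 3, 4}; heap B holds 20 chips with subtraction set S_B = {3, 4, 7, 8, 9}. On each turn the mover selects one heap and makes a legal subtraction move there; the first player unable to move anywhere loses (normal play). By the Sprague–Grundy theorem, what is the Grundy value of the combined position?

Heap A, S = {1, 3, 4}:
n :  0  1  2  3  4  5  6  7  8  9 10
G :  0  1  0  1  2  3  2  0  1  0  1
G_A(10) = 1.
Heap B, S = {3, 4, 7, 8, 9}:
G(0) = 0
G(1) = mex{} = 0
G(2) = mex{} = 0
G(3) = mex{0} = 1
G(4) = mex{0,0} = 1
G(5) = mex{0,0} = 1
G(6) = mex{1,0} = 2
G(7) = mex{1,1,0} = 2
G(8) = mex{1,1,0,0} = 2
G(9) = mex{2,1,0,0,0} = 3
G(10) = mex{2,2,1,0,0} = 3
G(11) = mex{2,2,1,1,0} = 3
G(12) = mex{3,2,1,1,1} = 0
G(13) = mex{3,3,2,1,1} = 0
G(14) = mex{3,3,2,2,1} = 0
G(15) = mex{0,3,2,2,2} = 1
G(16) = mex{0,0,3,2,2} = 1
G(17) = mex{0,0,3,3,2} = 1
G(18) = mex{1,0,3,3,3} = 2
G(19) = mex{1,1,0,3,3} = 2
G(20) = mex{1,1,0,0,3} = 2
G_B(20) = 2.
Combined Grundy value = 1 ⊕ 2 = 3.

3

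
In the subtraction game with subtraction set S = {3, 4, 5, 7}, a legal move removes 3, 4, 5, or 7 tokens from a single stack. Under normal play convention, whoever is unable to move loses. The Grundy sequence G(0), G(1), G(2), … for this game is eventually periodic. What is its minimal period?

10

G(0) = 0
G(1) = mex{} = 0
G(2) = mex{} = 0
G(3) = mex{0} = 1
G(4) = mex{0,0} = 1
G(5) = mex{0,0,0} = 1
G(6) = mex{1,0,0} = 2
G(7) = mex{1,1,0,0} = 2
G(8) = mex{1,1,1,0} = 2
G(9) = mex{2,1,1,0} = 3
G(10) = mex{2,2,1,1} = 0
G(11) = mex{2,2,2,1} = 0
G(12) = mex{3,2,2,1} = 0
G(13) = mex{0,3,2,2} = 1
G(14) = mex{0,0,3,2} = 1
G(15) = mex{0,0,0,2} = 1
G(16) = mex{1,0,0,3} = 2
G(17) = mex{1,1,0,0} = 2
G(18) = mex{1,1,1,0} = 2
G(19) = mex{2,1,1,0} = 3
G(20) = mex{2,2,1,1} = 0
G(21) = mex{2,2,2,1} = 0
G(n+10) = G(n) holds for n = 0,…,6 (a full window of length max(S) = 7), so the sequence is purely periodic with period 10.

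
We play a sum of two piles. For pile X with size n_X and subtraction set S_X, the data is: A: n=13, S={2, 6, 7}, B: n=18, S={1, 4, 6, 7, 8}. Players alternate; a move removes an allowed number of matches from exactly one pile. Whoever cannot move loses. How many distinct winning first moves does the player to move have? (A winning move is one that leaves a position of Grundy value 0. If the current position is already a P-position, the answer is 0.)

1

Pile A, S = {2, 6, 7}:
G(0) = 0
G(1) = mex{} = 0
G(2) = mex{0} = 1
G(3) = mex{0} = 1
G(4) = mex{1} = 0
G(5) = mex{1} = 0
G(6) = mex{0,0} = 1
G(7) = mex{0,0,0} = 1
G(8) = mex{1,1,0} = 2
G(9) = mex{1,1,1} = 0
G(10) = mex{2,0,1} = 3
G(11) = mex{0,0,0} = 1
G(12) = mex{3,1,0} = 2
G(13) = mex{1,1,1} = 0
G_A(13) = 0.
Pile B, S = {1, 4, 6, 7, 8}:
G(0) = 0
G(1) = mex{0} = 1
G(2) = mex{1} = 0
G(3) = mex{0} = 1
G(4) = mex{1,0} = 2
G(5) = mex{2,1} = 0
G(6) = mex{0,0,0} = 1
G(7) = mex{1,1,1,0} = 2
G(8) = mex{2,2,0,1,0} = 3
G(9) = mex{3,0,1,0,1} = 2
G(10) = mex{2,1,2,1,0} = 3
G(11) = mex{3,2,0,2,1} = 4
G(12) = mex{4,3,1,0,2} = 5
G(13) = mex{5,2,2,1,0} = 3
G(14) = mex{3,3,3,2,1} = 0
G(15) = mex{0,4,2,3,2} = 1
G(16) = mex{1,5,3,2,3} = 0
G(17) = mex{0,3,4,3,2} = 1
G(18) = mex{1,0,5,4,3} = 2
G_B(18) = 2.
Combined Grundy value = 0 ⊕ 2 = 2.
A winning move leaves total XOR = 0, i.e. changes one component's Grundy value g to g ⊕ X where X is the current total.
Pile A: need g' = 0⊕2 = 2. Options: 13−2→G=1, 13−6→G=1, 13−7→G=1. Hits: 0.
Pile B: need g' = 2⊕2 = 0. Options: 18−1→G=1, 18−4→G=0, 18−6→G=5, 18−7→G=4, 18−8→G=3. Hits: 1.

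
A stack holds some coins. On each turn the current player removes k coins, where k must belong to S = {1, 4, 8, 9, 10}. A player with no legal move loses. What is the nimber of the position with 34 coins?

G(0) = 0
G(1) = mex{0} = 1
G(2) = mex{1} = 0
G(3) = mex{0} = 1
G(4) = mex{1,0} = 2
G(5) = mex{2,1} = 0
G(6) = mex{0,0} = 1
G(7) = mex{1,1} = 0
G(8) = mex{0,2,0} = 1
G(9) = mex{1,0,1,0} = 2
G(10) = mex{2,1,0,1,0} = 3
G(11) = mex{3,0,1,0,1} = 2
G(12) = mex{2,1,2,1,0} = 3
G(13) = mex{3,2,0,2,1} = 4
G(14) = mex{4,3,1,0,2} = 5
G(15) = mex{5,2,0,1,0} = 3
G(16) = mex{3,3,1,0,1} = 2
G(17) = mex{2,4,2,1,0} = 3
G(18) = mex{3,5,3,2,1} = 0
G(19) = mex{0,3,2,3,2} = 1
G(20) = mex{1,2,3,2,3} = 0
G(21) = mex{0,3,4,3,2} = 1
G(22) = mex{1,0,5,4,3} = 2
G(23) = mex{2,1,3,5,4} = 0
G(24) = mex{0,0,2,3,5} = 1
G(25) = mex{1,1,3,2,3} = 0
G(26) = mex{0,2,0,3,2} = 1
G(27) = mex{1,0,1,0,3} = 2
G(28) = mex{2,1,0,1,0} = 3
G(29) = mex{3,0,1,0,1} = 2
G(30) = mex{2,1,2,1,0} = 3
G(31) = mex{3,2,0,2,1} = 4
G(32) = mex{4,3,1,0,2} = 5
G(33) = mex{5,2,0,1,0} = 3
G(34) = mex{3,3,1,0,1} = 2

2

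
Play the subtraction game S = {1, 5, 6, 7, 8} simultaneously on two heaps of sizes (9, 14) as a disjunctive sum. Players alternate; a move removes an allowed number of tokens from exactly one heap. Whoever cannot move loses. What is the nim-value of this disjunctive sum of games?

All heaps use S = {1, 5, 6, 7, 8}:
n :  0  1  2  3  4  5  6  7  8  9 10 11 12 13 14
G :  0  1  0  1  0  1  2  3  2  3  2  3  4  0  1
Heap A: G(9) = 3.
Heap B: G(14) = 1.
Combined Grundy value = 3 ⊕ 1 = 2.

2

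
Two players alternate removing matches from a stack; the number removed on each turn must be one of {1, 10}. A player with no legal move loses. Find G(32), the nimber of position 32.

n :  0  1  2  3  4  5  6  7  8  9 10 11 12 13 14 15 16 17 18 19 20 21 22 23 24 25 26 27 28 29 30 31 32
G :  0  1  0  1  0  1  0  1  0  1  2  0  1  0  1  0  1  0  1  0  1  2  0  1  0  1  0  1  0  1  0  1  2

2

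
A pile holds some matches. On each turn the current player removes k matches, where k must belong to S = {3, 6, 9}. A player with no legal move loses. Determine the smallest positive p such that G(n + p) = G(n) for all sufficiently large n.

12

G(0) = 0
G(1) = mex{} = 0
G(2) = mex{} = 0
G(3) = mex{0} = 1
G(4) = mex{0} = 1
G(5) = mex{0} = 1
G(6) = mex{1,0} = 2
G(7) = mex{1,0} = 2
G(8) = mex{1,0} = 2
G(9) = mex{2,1,0} = 3
G(10) = mex{2,1,0} = 3
G(11) = mex{2,1,0} = 3
G(12) = mex{3,2,1} = 0
G(13) = mex{3,2,1} = 0
G(14) = mex{3,2,1} = 0
G(15) = mex{0,3,2} = 1
G(16) = mex{0,3,2} = 1
G(17) = mex{0,3,2} = 1
G(18) = mex{1,0,3} = 2
G(19) = mex{1,0,3} = 2
G(20) = mex{1,0,3} = 2
G(21) = mex{2,1,0} = 3
G(22) = mex{2,1,0} = 3
G(23) = mex{2,1,0} = 3
G(24) = mex{3,2,1} = 0
G(25) = mex{3,2,1} = 0
G(n+12) = G(n) holds for n = 0,…,8 (a full window of length max(S) = 9), so the sequence is purely periodic with period 12.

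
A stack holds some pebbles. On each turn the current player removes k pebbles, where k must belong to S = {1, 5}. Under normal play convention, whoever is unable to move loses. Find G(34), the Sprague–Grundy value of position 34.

0

n :  0  1  2  3  4  5  6  7  8  9 10 11 12 13 14 15 16 17 18 19 20 21 22 23 24 25 26 27 28 29 30 31 32 33 34
G :  0  1  0  1  0  1  0  1  0  1  0  1  0  1  0  1  0  1  0  1  0  1  0  1  0  1  0  1  0  1  0  1  0  1  0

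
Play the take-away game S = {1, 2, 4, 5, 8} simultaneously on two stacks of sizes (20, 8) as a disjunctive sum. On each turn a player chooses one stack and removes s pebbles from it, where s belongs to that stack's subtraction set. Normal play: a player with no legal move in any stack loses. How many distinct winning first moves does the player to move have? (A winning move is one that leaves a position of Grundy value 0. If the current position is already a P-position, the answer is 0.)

0

All stacks use S = {1, 2, 4, 5, 8}:
G(0) = 0
G(1) = mex{0} = 1
G(2) = mex{1,0} = 2
G(3) = mex{2,1} = 0
G(4) = mex{0,2,0} = 1
G(5) = mex{1,0,1,0} = 2
G(6) = mex{2,1,2,1} = 0
G(7) = mex{0,2,0,2} = 1
G(8) = mex{1,0,1,0,0} = 2
G(9) = mex{2,1,2,1,1} = 0
G(10) = mex{0,2,0,2,2} = 1
G(11) = mex{1,0,1,0,0} = 2
G(12) = mex{2,1,2,1,1} = 0
G(13) = mex{0,2,0,2,2} = 1
G(14) = mex{1,0,1,0,0} = 2
G(15) = mex{2,1,2,1,1} = 0
G(16) = mex{0,2,0,2,2} = 1
G(17) = mex{1,0,1,0,0} = 2
G(18) = mex{2,1,2,1,1} = 0
G(19) = mex{0,2,0,2,2} = 1
G(20) = mex{1,0,1,0,0} = 2
Stack A: G(20) = 2.
Stack B: G(8) = 2.
Combined Grundy value = 2 ⊕ 2 = 0.
A winning move leaves total XOR = 0, i.e. changes one component's Grundy value g to g ⊕ X where X is the current total.
Stack A: target g' = 2⊕0 = 2, but every legal move changes the Grundy value (mex property), so 0 moves.
Stack B: target g' = 2⊕0 = 2, but every legal move changes the Grundy value (mex property), so 0 moves.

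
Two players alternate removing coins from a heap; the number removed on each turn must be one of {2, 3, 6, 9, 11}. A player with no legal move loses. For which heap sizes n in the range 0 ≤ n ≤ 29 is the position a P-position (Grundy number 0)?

n :  0  1  2  3  4  5  6  7  8  9 10 11 12 13 14 15 16 17 18 19 20 21 22 23 24 25 26 27 28 29
G :  0  0  1  1  2  0  3  1  2  2  3  3  4  0  5  1  2  0  0  1  1  2  4  3  3  0  2  1  3  4
P-positions are exactly the n with G(n) = 0.

0, 1, 5, 13, 17, 18, 25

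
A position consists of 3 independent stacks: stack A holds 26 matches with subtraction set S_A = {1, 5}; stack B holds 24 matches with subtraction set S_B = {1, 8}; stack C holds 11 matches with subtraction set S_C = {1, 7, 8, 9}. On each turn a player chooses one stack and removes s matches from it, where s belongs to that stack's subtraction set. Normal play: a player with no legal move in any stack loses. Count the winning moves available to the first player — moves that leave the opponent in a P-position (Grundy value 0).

Stack A, S = {1, 5}:
n :  0  1  2  3  4  5  6  7  8  9 10 11 12 13 14 15 16 17 18 19 20 21 22 23 24 25 26
G :  0  1  0  1  0  1  0  1  0  1  0  1  0  1  0  1  0  1  0  1  0  1  0  1  0  1  0
G_A(26) = 0.
Stack B, S = {1, 8}:
n :  0  1  2  3  4  5  6  7  8  9 10 11 12 13 14 15 16 17 18 19 20 21 22 23 24
G :  0  1  0  1  0  1  0  1  2  0  1  0  1  0  1  0  1  2  0  1  0  1  0  1  0
G_B(24) = 0.
Stack C, S = {1, 7, 8, 9}:
n :  0  1  2  3  4  5  6  7  8  9 10 11
G :  0  1  0  1  0  1  0  1  2  3  2  3
G_C(11) = 3.
Combined Grundy value = 0 ⊕ 0 ⊕ 3 = 3.
A winning move leaves total XOR = 0, i.e. changes one component's Grundy value g to g ⊕ X where X is the current total.
Stack A: need g' = 0⊕3 = 3. Options: 26−1→G=1, 26−5→G=1. Hits: 0.
Stack B: need g' = 0⊕3 = 3. Options: 24−1→G=1, 24−8→G=1. Hits: 0.
Stack C: need g' = 3⊕3 = 0. Options: 11−1→G=2, 11−7→G=0, 11−8→G=1, 11−9→G=0. Hits: 2.

2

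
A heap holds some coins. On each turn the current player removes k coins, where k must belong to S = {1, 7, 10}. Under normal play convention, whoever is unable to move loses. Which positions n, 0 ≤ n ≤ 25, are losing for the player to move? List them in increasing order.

n :  0  1  2  3  4  5  6  7  8  9 10 11 12 13 14 15 16 17 18 19 20 21 22 23 24 25
G :  0  1  0  1  0  1  0  1  0  1  2  3  2  3  2  3  2  0  1  0  1  0  1  0  1  0
P-positions are exactly the n with G(n) = 0.

0, 2, 4, 6, 8, 17, 19, 21, 23, 25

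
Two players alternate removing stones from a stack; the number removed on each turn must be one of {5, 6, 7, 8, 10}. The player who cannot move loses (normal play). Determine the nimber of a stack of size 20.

1

n :  0  1  2  3  4  5  6  7  8  9 10 11 12 13 14 15 16 17 18 19 20
G :  0  0  0  0  0  1  1  1  1  1  2  2  2  2  2  0  0  0  0  0  1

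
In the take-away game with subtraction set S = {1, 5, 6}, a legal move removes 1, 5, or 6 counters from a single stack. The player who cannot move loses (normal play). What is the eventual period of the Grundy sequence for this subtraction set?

11

G(0) = 0
G(1) = mex{0} = 1
G(2) = mex{1} = 0
G(3) = mex{0} = 1
G(4) = mex{1} = 0
G(5) = mex{0,0} = 1
G(6) = mex{1,1,0} = 2
G(7) = mex{2,0,1} = 3
G(8) = mex{3,1,0} = 2
G(9) = mex{2,0,1} = 3
G(10) = mex{3,1,0} = 2
G(11) = mex{2,2,1} = 0
G(12) = mex{0,3,2} = 1
G(13) = mex{1,2,3} = 0
G(14) = mex{0,3,2} = 1
G(15) = mex{1,2,3} = 0
G(16) = mex{0,0,2} = 1
G(17) = mex{1,1,0} = 2
G(18) = mex{2,0,1} = 3
G(19) = mex{3,1,0} = 2
G(20) = mex{2,0,1} = 3
G(21) = mex{3,1,0} = 2
G(22) = mex{2,2,1} = 0
G(23) = mex{0,3,2} = 1
G(n+11) = G(n) holds for n = 0,…,5 (a full window of length max(S) = 6), so the sequence is purely periodic with period 11.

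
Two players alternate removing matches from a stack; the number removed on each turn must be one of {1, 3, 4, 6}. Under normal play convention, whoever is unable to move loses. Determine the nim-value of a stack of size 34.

G(0) = 0
G(1) = mex{0} = 1
G(2) = mex{1} = 0
G(3) = mex{0,0} = 1
G(4) = mex{1,1,0} = 2
G(5) = mex{2,0,1} = 3
G(6) = mex{3,1,0,0} = 2
G(7) = mex{2,2,1,1} = 0
G(8) = mex{0,3,2,0} = 1
G(9) = mex{1,2,3,1} = 0
G(10) = mex{0,0,2,2} = 1
G(11) = mex{1,1,0,3} = 2
G(12) = mex{2,0,1,2} = 3
G(13) = mex{3,1,0,0} = 2
G(14) = mex{2,2,1,1} = 0
G(15) = mex{0,3,2,0} = 1
G(16) = mex{1,2,3,1} = 0
G(17) = mex{0,0,2,2} = 1
G(18) = mex{1,1,0,3} = 2
G(19) = mex{2,0,1,2} = 3
G(20) = mex{3,1,0,0} = 2
G(21) = mex{2,2,1,1} = 0
G(22) = mex{0,3,2,0} = 1
G(23) = mex{1,2,3,1} = 0
G(24) = mex{0,0,2,2} = 1
G(25) = mex{1,1,0,3} = 2
G(26) = mex{2,0,1,2} = 3
G(27) = mex{3,1,0,0} = 2
G(28) = mex{2,2,1,1} = 0
G(29) = mex{0,3,2,0} = 1
G(30) = mex{1,2,3,1} = 0
G(31) = mex{0,0,2,2} = 1
G(32) = mex{1,1,0,3} = 2
G(33) = mex{2,0,1,2} = 3
G(34) = mex{3,1,0,0} = 2

2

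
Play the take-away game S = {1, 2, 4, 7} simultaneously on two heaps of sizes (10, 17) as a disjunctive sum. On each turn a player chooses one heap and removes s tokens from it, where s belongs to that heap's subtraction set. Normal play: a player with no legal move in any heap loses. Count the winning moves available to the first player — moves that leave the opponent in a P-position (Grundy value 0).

All heaps use S = {1, 2, 4, 7}:
n :  0  1  2  3  4  5  6  7  8  9 10 11 12 13 14 15 16 17
G :  0  1  2  0  1  2  0  1  2  0  1  2  0  1  2  0  1  2
Heap A: G(10) = 1.
Heap B: G(17) = 2.
Combined Grundy value = 1 ⊕ 2 = 3.
A winning move leaves total XOR = 0, i.e. changes one component's Grundy value g to g ⊕ X where X is the current total.
Heap A: need g' = 1⊕3 = 2. Options: 10−1→G=0, 10−2→G=2, 10−4→G=0, 10−7→G=0. Hits: 1.
Heap B: need g' = 2⊕3 = 1. Options: 17−1→G=1, 17−2→G=0, 17−4→G=1, 17−7→G=1. Hits: 3.

4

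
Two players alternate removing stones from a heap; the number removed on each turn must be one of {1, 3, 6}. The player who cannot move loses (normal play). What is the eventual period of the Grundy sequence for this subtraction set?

n :  0  1  2  3  4  5  6  7  8  9 10 11 12 13 14 15 16 17 18 19
G :  0  1  0  1  0  1  2  3  2  0  1  0  1  0  1  2  3  2  0  1
G(n+9) = G(n) holds for n = 0,…,5 (a full window of length max(S) = 6), so the sequence is purely periodic with period 9.

9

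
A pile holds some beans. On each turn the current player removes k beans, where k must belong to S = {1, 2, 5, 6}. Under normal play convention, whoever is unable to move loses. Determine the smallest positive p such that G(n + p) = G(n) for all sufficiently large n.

G(0) = 0
G(1) = mex{0} = 1
G(2) = mex{1,0} = 2
G(3) = mex{2,1} = 0
G(4) = mex{0,2} = 1
G(5) = mex{1,0,0} = 2
G(6) = mex{2,1,1,0} = 3
G(7) = mex{3,2,2,1} = 0
G(8) = mex{0,3,0,2} = 1
G(9) = mex{1,0,1,0} = 2
G(10) = mex{2,1,2,1} = 0
G(11) = mex{0,2,3,2} = 1
G(12) = mex{1,0,0,3} = 2
G(13) = mex{2,1,1,0} = 3
G(14) = mex{3,2,2,1} = 0
G(15) = mex{0,3,0,2} = 1
G(n+7) = G(n) holds for n = 0,…,5 (a full window of length max(S) = 6), so the sequence is purely periodic with period 7.

7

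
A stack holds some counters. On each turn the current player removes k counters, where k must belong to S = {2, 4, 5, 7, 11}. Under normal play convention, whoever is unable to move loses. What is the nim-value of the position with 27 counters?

0

n :  0  1  2  3  4  5  6  7  8  9 10 11 12 13 14 15 16 17 18 19 20 21 22 23 24 25 26 27
G :  0  0  1  1  2  2  3  3  4  0  0  1  1  2  2  3  3  4  0  0  1  1  2  2  3  3  4  0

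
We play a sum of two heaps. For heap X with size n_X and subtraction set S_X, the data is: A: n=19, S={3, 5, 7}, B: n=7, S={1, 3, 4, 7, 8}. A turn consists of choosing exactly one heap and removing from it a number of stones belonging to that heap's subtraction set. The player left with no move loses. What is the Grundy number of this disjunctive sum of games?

0

Heap A, S = {3, 5, 7}:
G(0) = 0
G(1) = mex{} = 0
G(2) = mex{} = 0
G(3) = mex{0} = 1
G(4) = mex{0} = 1
G(5) = mex{0,0} = 1
G(6) = mex{1,0} = 2
G(7) = mex{1,0,0} = 2
G(8) = mex{1,1,0} = 2
G(9) = mex{2,1,0} = 3
G(10) = mex{2,1,1} = 0
G(11) = mex{2,2,1} = 0
G(12) = mex{3,2,1} = 0
G(13) = mex{0,2,2} = 1
G(14) = mex{0,3,2} = 1
G(15) = mex{0,0,2} = 1
G(16) = mex{1,0,3} = 2
G(17) = mex{1,0,0} = 2
G(18) = mex{1,1,0} = 2
G(19) = mex{2,1,0} = 3
G_A(19) = 3.
Heap B, S = {1, 3, 4, 7, 8}:
G(0) = 0
G(1) = mex{0} = 1
G(2) = mex{1} = 0
G(3) = mex{0,0} = 1
G(4) = mex{1,1,0} = 2
G(5) = mex{2,0,1} = 3
G(6) = mex{3,1,0} = 2
G(7) = mex{2,2,1,0} = 3
G_B(7) = 3.
Combined Grundy value = 3 ⊕ 3 = 0.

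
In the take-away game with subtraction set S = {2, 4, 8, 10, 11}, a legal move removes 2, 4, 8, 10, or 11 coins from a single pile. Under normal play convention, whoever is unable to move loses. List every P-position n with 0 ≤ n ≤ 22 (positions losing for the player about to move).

n :  0  1  2  3  4  5  6  7  8  9 10 11 12 13 14 15 16 17 18 19 20 21 22
G :  0  0  1  1  2  2  0  0  1  1  2  2  3  0  4  1  5  2  3  0  0  1  1
P-positions are exactly the n with G(n) = 0.

0, 1, 6, 7, 13, 19, 20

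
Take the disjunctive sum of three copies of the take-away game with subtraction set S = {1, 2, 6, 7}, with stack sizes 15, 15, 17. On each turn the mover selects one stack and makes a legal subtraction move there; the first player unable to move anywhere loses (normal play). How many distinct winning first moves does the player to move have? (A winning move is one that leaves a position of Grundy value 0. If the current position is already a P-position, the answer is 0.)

2

All stacks use S = {1, 2, 6, 7}:
G(0) = 0
G(1) = mex{0} = 1
G(2) = mex{1,0} = 2
G(3) = mex{2,1} = 0
G(4) = mex{0,2} = 1
G(5) = mex{1,0} = 2
G(6) = mex{2,1,0} = 3
G(7) = mex{3,2,1,0} = 4
G(8) = mex{4,3,2,1} = 0
G(9) = mex{0,4,0,2} = 1
G(10) = mex{1,0,1,0} = 2
G(11) = mex{2,1,2,1} = 0
G(12) = mex{0,2,3,2} = 1
G(13) = mex{1,0,4,3} = 2
G(14) = mex{2,1,0,4} = 3
G(15) = mex{3,2,1,0} = 4
G(16) = mex{4,3,2,1} = 0
G(17) = mex{0,4,0,2} = 1
Stack A: G(15) = 4.
Stack B: G(15) = 4.
Stack C: G(17) = 1.
Combined Grundy value = 4 ⊕ 4 ⊕ 1 = 1.
A winning move leaves total XOR = 0, i.e. changes one component's Grundy value g to g ⊕ X where X is the current total.
Stack A: need g' = 4⊕1 = 5. Options: 15−1→G=3, 15−2→G=2, 15−6→G=1, 15−7→G=0. Hits: 0.
Stack B: need g' = 4⊕1 = 5. Options: 15−1→G=3, 15−2→G=2, 15−6→G=1, 15−7→G=0. Hits: 0.
Stack C: need g' = 1⊕1 = 0. Options: 17−1→G=0, 17−2→G=4, 17−6→G=0, 17−7→G=2. Hits: 2.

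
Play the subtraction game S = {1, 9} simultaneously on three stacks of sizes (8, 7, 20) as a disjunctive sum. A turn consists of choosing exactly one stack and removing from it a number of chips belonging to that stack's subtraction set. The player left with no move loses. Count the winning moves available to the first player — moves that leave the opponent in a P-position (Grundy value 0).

All stacks use S = {1, 9}:
n :  0  1  2  3  4  5  6  7  8  9 10 11 12 13 14 15 16 17 18 19 20
G :  0  1  0  1  0  1  0  1  0  1  0  1  0  1  0  1  0  1  0  1  0
Stack A: G(8) = 0.
Stack B: G(7) = 1.
Stack C: G(20) = 0.
Combined Grundy value = 0 ⊕ 1 ⊕ 0 = 1.
A winning move leaves total XOR = 0, i.e. changes one component's Grundy value g to g ⊕ X where X is the current total.
Stack A: need g' = 0⊕1 = 1. Options: 8−1→G=1. Hits: 1.
Stack B: need g' = 1⊕1 = 0. Options: 7−1→G=0. Hits: 1.
Stack C: need g' = 0⊕1 = 1. Options: 20−1→G=1, 20−9→G=1. Hits: 2.

4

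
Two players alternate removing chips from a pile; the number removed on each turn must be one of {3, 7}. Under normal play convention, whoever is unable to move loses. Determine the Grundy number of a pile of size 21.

0

n :  0  1  2  3  4  5  6  7  8  9 10 11 12 13 14 15 16 17 18 19 20 21
G :  0  0  0  1  1  1  0  2  2  1  0  0  0  1  1  1  0  2  2  1  0  0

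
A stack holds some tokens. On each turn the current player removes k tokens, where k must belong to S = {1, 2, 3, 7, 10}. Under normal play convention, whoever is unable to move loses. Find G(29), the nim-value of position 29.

1

n :  0  1  2  3  4  5  6  7  8  9 10 11 12 13 14 15 16 17 18 19 20 21 22 23 24 25 26 27 28 29
G :  0  1  2  3  0  1  2  3  0  1  2  3  0  1  2  3  0  1  2  3  0  1  2  3  0  1  2  3  0  1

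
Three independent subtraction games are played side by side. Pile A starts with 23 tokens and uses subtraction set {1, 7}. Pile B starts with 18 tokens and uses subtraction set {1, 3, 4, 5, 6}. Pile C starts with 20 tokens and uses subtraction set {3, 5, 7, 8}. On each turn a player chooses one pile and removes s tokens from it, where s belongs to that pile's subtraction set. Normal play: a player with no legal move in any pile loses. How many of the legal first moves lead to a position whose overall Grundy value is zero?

3

Pile A, S = {1, 7}:
G(0) = 0
G(1) = mex{0} = 1
G(2) = mex{1} = 0
G(3) = mex{0} = 1
G(4) = mex{1} = 0
G(5) = mex{0} = 1
G(6) = mex{1} = 0
G(7) = mex{0,0} = 1
G(8) = mex{1,1} = 0
G(9) = mex{0,0} = 1
G(10) = mex{1,1} = 0
G(11) = mex{0,0} = 1
G(12) = mex{1,1} = 0
G(13) = mex{0,0} = 1
G(14) = mex{1,1} = 0
G(15) = mex{0,0} = 1
G(16) = mex{1,1} = 0
G(17) = mex{0,0} = 1
G(18) = mex{1,1} = 0
G(19) = mex{0,0} = 1
G(20) = mex{1,1} = 0
G(21) = mex{0,0} = 1
G(22) = mex{1,1} = 0
G(23) = mex{0,0} = 1
G_A(23) = 1.
Pile B, S = {1, 3, 4, 5, 6}:
n :  0  1  2  3  4  5  6  7  8  9 10 11 12 13 14 15 16 17 18
G :  0  1  0  1  2  3  2  3  4  0  1  0  1  2  3  2  3  4  0
G_B(18) = 0.
Pile C, S = {3, 5, 7, 8}:
n :  0  1  2  3  4  5  6  7  8  9 10 11 12 13 14 15 16 17 18 19 20
G :  0  0  0  1  1  1  2  2  2  3  3  0  0  0  1  1  1  2  2  2  3
G_C(20) = 3.
Combined Grundy value = 1 ⊕ 0 ⊕ 3 = 2.
A winning move leaves total XOR = 0, i.e. changes one component's Grundy value g to g ⊕ X where X is the current total.
Pile A: need g' = 1⊕2 = 3. Options: 23−1→G=0, 23−7→G=0. Hits: 0.
Pile B: need g' = 0⊕2 = 2. Options: 18−1→G=4, 18−3→G=2, 18−4→G=3, 18−5→G=2, 18−6→G=1. Hits: 2.
Pile C: need g' = 3⊕2 = 1. Options: 20−3→G=2, 20−5→G=1, 20−7→G=0, 20−8→G=0. Hits: 1.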